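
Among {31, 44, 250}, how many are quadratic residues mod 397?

3

(31/397) = +1 → QR.
(44/397) = +1 → QR.
(250/397) = +1 → QR.
Total quadratic residues among the 3: 3.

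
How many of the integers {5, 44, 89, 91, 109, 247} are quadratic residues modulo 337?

(5/337) = -1 → non-residue.
(44/337) = -1 → non-residue.
(89/337) = -1 → non-residue.
(91/337) = +1 → QR.
(109/337) = -1 → non-residue.
(247/337) = -1 → non-residue.
Total quadratic residues among the 6: 1.

1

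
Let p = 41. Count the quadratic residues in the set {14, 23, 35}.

(14/41) = -1 → non-residue.
(23/41) = +1 → QR.
(35/41) = -1 → non-residue.
Total quadratic residues among the 3: 1.

1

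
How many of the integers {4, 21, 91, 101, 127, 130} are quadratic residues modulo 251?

(4/251) = +1 → QR.
(21/251) = +1 → QR.
(91/251) = +1 → QR.
(101/251) = +1 → QR.
(127/251) = -1 → non-residue.
(130/251) = -1 → non-residue.
Total quadratic residues among the 6: 4.

4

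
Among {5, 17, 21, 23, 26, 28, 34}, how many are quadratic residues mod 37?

4

(5/37) = -1 → non-residue.
(17/37) = -1 → non-residue.
(21/37) = +1 → QR.
(23/37) = -1 → non-residue.
(26/37) = +1 → QR.
(28/37) = +1 → QR.
(34/37) = +1 → QR.
Total quadratic residues among the 7: 4.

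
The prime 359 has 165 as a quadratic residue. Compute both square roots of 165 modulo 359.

Since 359 ≡ 3 (mod 4), a square root of 165 is 165^((359+1)/4) = 165^90 mod 359.
Repeated squaring: 165^2≡300, 165^4≡250, 165^8≡34, 165^16≡79, 165^32≡138, 165^64≡17 (mod 359).
165^90 = 165^(64+16+8+2) ≡ 237 (mod 359).
Check: 237² = 56169 ≡ 165 (mod 359). The two roots are 122 and 237.

122, 237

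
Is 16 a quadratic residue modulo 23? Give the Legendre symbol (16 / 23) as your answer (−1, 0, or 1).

Euler's criterion: (16/23) ≡ 16^11 (mod 23).
16^2 ≡ 3 (mod 23)
16^4 ≡ 9 (mod 23)
16^8 ≡ 12 (mod 23)
16^11 = 16^(8+2+1) ≡ 1 (mod 23).
Result is 1, so (16/23) = 1.

1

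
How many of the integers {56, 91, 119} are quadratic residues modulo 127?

0

(56/127) = -1 → non-residue.
(91/127) = -1 → non-residue.
(119/127) = -1 → non-residue.
Total quadratic residues among the 3: 0.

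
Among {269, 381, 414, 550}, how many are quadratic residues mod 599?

2

(269/599) = +1 → QR.
(381/599) = +1 → QR.
(414/599) = -1 → non-residue.
(550/599) = -1 → non-residue.
Total quadratic residues among the 4: 2.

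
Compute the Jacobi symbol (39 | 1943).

-1

Reciprocity: 39 ≡ 3 and 1943 ≡ 3 (mod 4), so (39/1943) = −(1943/39).
Reduce top mod 39: now compute (32/39).
Pull out 2^5: since 39 ≡ 7 (mod 8), (2/39) = +1, so (2/39)^5 = +1.
Reached (1/39) = 1. Collecting the sign flips along the way, the symbol is -1.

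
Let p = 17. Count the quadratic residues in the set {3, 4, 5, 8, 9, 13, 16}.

(3/17) = -1 → non-residue.
(4/17) = +1 → QR.
(5/17) = -1 → non-residue.
(8/17) = +1 → QR.
(9/17) = +1 → QR.
(13/17) = +1 → QR.
(16/17) = +1 → QR.
Total quadratic residues among the 7: 5.

5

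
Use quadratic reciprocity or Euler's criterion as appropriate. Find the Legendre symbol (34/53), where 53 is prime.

-1

Pull out 2: since 53 ≡ 5 (mod 8), (2/53) = -1.
Reciprocity: 17 ≡ 1 and 53 ≡ 1 (mod 4), so (17/53) = +(53/17).
Reduce top mod 17: now compute (2/17).
Pull out 2: since 17 ≡ 1 (mod 8), (2/17) = +1.
Reached (1/17) = 1. Collecting the sign flips along the way, the symbol is -1.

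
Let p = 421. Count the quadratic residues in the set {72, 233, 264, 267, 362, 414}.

1

(72/421) = -1 → non-residue.
(233/421) = -1 → non-residue.
(264/421) = -1 → non-residue.
(267/421) = -1 → non-residue.
(362/421) = -1 → non-residue.
(414/421) = +1 → QR.
Total quadratic residues among the 6: 1.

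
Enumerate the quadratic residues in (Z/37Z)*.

Square k = 1,…,18 (k and 37−k give the same square):
1²=1, 2²=4, 3²=9, 4²=16, 5²=25, 6²=36, 7²≡12, 8²≡27, 9²≡7, 10²≡26, 11²≡10, 12²≡33, 13²≡21, 14²≡11, 15²≡3, 16²≡34, 17²≡30, 18²≡28 (mod 37).
So the quadratic residues mod 37 are {1, 3, 4, 7, 9, 10, 11, 12, 16, 21, 25, 26, 27, 28, 30, 33, 34, 36}.

1,3,4,7,9,10,11,12,16,21,25,26,27,28,30,33,34,36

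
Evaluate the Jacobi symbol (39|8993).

Reciprocity: 39 ≡ 3 and 8993 ≡ 1 (mod 4), so (39/8993) = +(8993/39).
Reduce top mod 39: now compute (23/39).
Reciprocity: 23 ≡ 3 and 39 ≡ 3 (mod 4), so (23/39) = −(39/23).
Reduce top mod 23: now compute (16/23).
Pull out 2^4: since 23 ≡ 7 (mod 8), (2/23) = +1, so (2/23)^4 = +1.
Reached (1/23) = 1. Collecting the sign flips along the way, the symbol is -1.

-1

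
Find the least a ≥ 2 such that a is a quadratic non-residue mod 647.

5

(2/647) = +1, so 2 is a residue.
(3/647) = +1, so 3 is a residue.
(4/647) = +1, so 4 is a residue.
(5/647) = −1, so 5 is the smallest positive non-residue mod 647.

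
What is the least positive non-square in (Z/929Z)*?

(2/929) = +1, so 2 is a residue.
(3/929) = −1, so 3 is the smallest positive non-residue mod 929.

3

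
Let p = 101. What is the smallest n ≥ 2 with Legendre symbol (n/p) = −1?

2

(2/101) = −1, so 2 is the smallest positive non-residue mod 101.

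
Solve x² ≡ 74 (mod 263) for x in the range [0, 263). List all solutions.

52, 211

Since 263 ≡ 3 (mod 4), a square root of 74 is 74^((263+1)/4) = 74^66 mod 263.
Repeated squaring: 74^2≡216, 74^4≡105, 74^8≡242, 74^16≡178, 74^32≡124, 74^64≡122 (mod 263).
74^66 = 74^(64+2) ≡ 52 (mod 263).
Check: 52² = 2704 ≡ 74 (mod 263). The two roots are 52 and 211.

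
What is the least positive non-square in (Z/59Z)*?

(2/59) = −1, so 2 is the smallest positive non-residue mod 59.

2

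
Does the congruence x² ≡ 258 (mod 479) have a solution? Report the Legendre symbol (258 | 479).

-1

Pull out 2: since 479 ≡ 7 (mod 8), (2/479) = +1.
Reciprocity: 129 ≡ 1 and 479 ≡ 3 (mod 4), so (129/479) = +(479/129).
Reduce top mod 129: now compute (92/129).
Pull out 2^2: since 129 ≡ 1 (mod 8), (2/129) = +1, so (2/129)^2 = +1.
Reciprocity: 23 ≡ 3 and 129 ≡ 1 (mod 4), so (23/129) = +(129/23).
Reduce top mod 23: now compute (14/23).
Pull out 2: since 23 ≡ 7 (mod 8), (2/23) = +1.
Reciprocity: 7 ≡ 3 and 23 ≡ 3 (mod 4), so (7/23) = −(23/7).
Reduce top mod 7: now compute (2/7).
Pull out 2: since 7 ≡ 7 (mod 8), (2/7) = +1.
Reached (1/7) = 1. Collecting the sign flips along the way, the symbol is -1.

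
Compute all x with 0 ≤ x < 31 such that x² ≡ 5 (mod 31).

Since 31 ≡ 3 (mod 4), a square root of 5 is 5^((31+1)/4) = 5^8 mod 31.
Repeated squaring: 5^2≡25, 5^4≡5, 5^8≡25 (mod 31).
5^8 = 5^(8) ≡ 25 (mod 31).
Check: 25² = 625 ≡ 5 (mod 31). The two roots are 6 and 25.

6, 25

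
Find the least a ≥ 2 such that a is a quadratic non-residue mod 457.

(2/457) = +1, so 2 is a residue.
(3/457) = +1, so 3 is a residue.
(4/457) = +1, so 4 is a residue.
(5/457) = −1, so 5 is the smallest positive non-residue mod 457.

5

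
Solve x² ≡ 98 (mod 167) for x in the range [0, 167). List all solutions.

76, 91

Since 167 ≡ 3 (mod 4), a square root of 98 is 98^((167+1)/4) = 98^42 mod 167.
Repeated squaring: 98^2≡85, 98^4≡44, 98^8≡99, 98^16≡115, 98^32≡32 (mod 167).
98^42 = 98^(32+8+2) ≡ 76 (mod 167).
Check: 76² = 5776 ≡ 98 (mod 167). The two roots are 76 and 91.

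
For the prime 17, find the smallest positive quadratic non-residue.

3

(2/17) = +1, so 2 is a residue.
(3/17) = −1, so 3 is the smallest positive non-residue mod 17.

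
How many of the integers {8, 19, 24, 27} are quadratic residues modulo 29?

1

(8/29) = -1 → non-residue.
(19/29) = -1 → non-residue.
(24/29) = +1 → QR.
(27/29) = -1 → non-residue.
Total quadratic residues among the 4: 1.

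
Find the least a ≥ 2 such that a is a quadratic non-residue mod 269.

2

(2/269) = −1, so 2 is the smallest positive non-residue mod 269.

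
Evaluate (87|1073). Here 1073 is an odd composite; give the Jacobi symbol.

0

Reciprocity: 87 ≡ 3 and 1073 ≡ 1 (mod 4), so (87/1073) = +(1073/87).
Reduce top mod 87: now compute (29/87).
Reciprocity: 29 ≡ 1 and 87 ≡ 3 (mod 4), so (29/87) = +(87/29).
Reduce top mod 29: now compute (0/29).
Top reduces to 0: gcd > 1, so the symbol is 0.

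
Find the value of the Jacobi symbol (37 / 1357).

1

Reciprocity: 37 ≡ 1 and 1357 ≡ 1 (mod 4), so (37/1357) = +(1357/37).
Reduce top mod 37: now compute (25/37).
Reciprocity: 25 ≡ 1 and 37 ≡ 1 (mod 4), so (25/37) = +(37/25).
Reduce top mod 25: now compute (12/25).
Pull out 2^2: since 25 ≡ 1 (mod 8), (2/25) = +1, so (2/25)^2 = +1.
Reciprocity: 3 ≡ 3 and 25 ≡ 1 (mod 4), so (3/25) = +(25/3).
Reduce top mod 3: now compute (1/3).
Reached (1/3) = 1. Collecting the sign flips along the way, the symbol is +1.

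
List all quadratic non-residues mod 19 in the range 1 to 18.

Square k = 1,…,9 (k and 19−k give the same square):
1²=1, 2²=4, 3²=9, 4²=16, 5²≡6, 6²≡17, 7²≡11, 8²≡7, 9²≡5 (mod 19).
The residues are {1, 4, 5, 6, 7, 9, 11, 16, 17}; the non-residues are the remaining 9 nonzero classes.

2,3,8,10,12,13,14,15,18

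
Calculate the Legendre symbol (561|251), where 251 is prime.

-1

First reduce: 561 ≡ 59 (mod 251).
Reciprocity: 59 ≡ 3 and 251 ≡ 3 (mod 4), so (59/251) = −(251/59).
Reduce top mod 59: now compute (15/59).
Reciprocity: 15 ≡ 3 and 59 ≡ 3 (mod 4), so (15/59) = −(59/15).
Reduce top mod 15: now compute (14/15).
Pull out 2: since 15 ≡ 7 (mod 8), (2/15) = +1.
Reciprocity: 7 ≡ 3 and 15 ≡ 3 (mod 4), so (7/15) = −(15/7).
Reduce top mod 7: now compute (1/7).
Reached (1/7) = 1. Collecting the sign flips along the way, the symbol is -1.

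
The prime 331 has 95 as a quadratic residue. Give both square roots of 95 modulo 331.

162, 169

Since 331 ≡ 3 (mod 4), a square root of 95 is 95^((331+1)/4) = 95^83 mod 331.
Repeated squaring: 95^2≡88, 95^4≡131, 95^8≡280, 95^16≡284, 95^32≡223, 95^64≡79 (mod 331).
95^83 = 95^(64+16+2+1) ≡ 169 (mod 331).
Check: 169² = 28561 ≡ 95 (mod 331). The two roots are 162 and 169.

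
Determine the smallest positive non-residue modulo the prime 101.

(2/101) = −1, so 2 is the smallest positive non-residue mod 101.

2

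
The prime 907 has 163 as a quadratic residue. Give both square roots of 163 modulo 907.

245, 662

Since 907 ≡ 3 (mod 4), a square root of 163 is 163^((907+1)/4) = 163^227 mod 907.
Repeated squaring: 163^2≡266, 163^4≡10, 163^8≡100, 163^16≡23, 163^32≡529, 163^64≡485, 163^128≡312 (mod 907).
163^227 = 163^(128+64+32+2+1) ≡ 662 (mod 907).
Check: 662² = 438244 ≡ 163 (mod 907). The two roots are 245 and 662.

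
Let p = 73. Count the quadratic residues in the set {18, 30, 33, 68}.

(18/73) = +1 → QR.
(30/73) = -1 → non-residue.
(33/73) = -1 → non-residue.
(68/73) = -1 → non-residue.
Total quadratic residues among the 4: 1.

1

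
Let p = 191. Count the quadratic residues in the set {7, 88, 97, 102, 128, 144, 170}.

5

(7/191) = -1 → non-residue.
(88/191) = -1 → non-residue.
(97/191) = +1 → QR.
(102/191) = +1 → QR.
(128/191) = +1 → QR.
(144/191) = +1 → QR.
(170/191) = +1 → QR.
Total quadratic residues among the 7: 5.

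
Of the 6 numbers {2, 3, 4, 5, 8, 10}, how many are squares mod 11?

3

(2/11) = -1 → non-residue.
(3/11) = +1 → QR.
(4/11) = +1 → QR.
(5/11) = +1 → QR.
(8/11) = -1 → non-residue.
(10/11) = -1 → non-residue.
Total quadratic residues among the 6: 3.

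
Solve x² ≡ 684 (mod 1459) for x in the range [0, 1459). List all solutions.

571, 888

Since 1459 ≡ 3 (mod 4), a square root of 684 is 684^((1459+1)/4) = 684^365 mod 1459.
Repeated squaring: 684^2≡976, 684^4≡1308, 684^8≡916, 684^16≡131, 684^32≡1112, 684^64≡771, 684^128≡628, 684^256≡454 (mod 1459).
684^365 = 684^(256+64+32+8+4+1) ≡ 888 (mod 1459).
Check: 888² = 788544 ≡ 684 (mod 1459). The two roots are 571 and 888.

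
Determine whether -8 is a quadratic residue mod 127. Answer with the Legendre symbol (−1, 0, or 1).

-1

First reduce: -8 ≡ 119 (mod 127).
Reciprocity: 119 ≡ 3 and 127 ≡ 3 (mod 4), so (119/127) = −(127/119).
Reduce top mod 119: now compute (8/119).
Pull out 2^3: since 119 ≡ 7 (mod 8), (2/119) = +1, so (2/119)^3 = +1.
Reached (1/119) = 1. Collecting the sign flips along the way, the symbol is -1.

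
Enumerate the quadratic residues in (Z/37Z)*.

1, 3, 4, 7, 9, 10, 11, 12, 16, 21, 25, 26, 27, 28, 30, 33, 34, 36

Square k = 1,…,18 (k and 37−k give the same square):
1²=1, 2²=4, 3²=9, 4²=16, 5²=25, 6²=36, 7²≡12, 8²≡27, 9²≡7, 10²≡26, 11²≡10, 12²≡33, 13²≡21, 14²≡11, 15²≡3, 16²≡34, 17²≡30, 18²≡28 (mod 37).
So the quadratic residues mod 37 are {1, 3, 4, 7, 9, 10, 11, 12, 16, 21, 25, 26, 27, 28, 30, 33, 34, 36}.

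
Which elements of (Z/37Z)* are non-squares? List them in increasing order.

Square k = 1,…,18 (k and 37−k give the same square):
1²=1, 2²=4, 3²=9, 4²=16, 5²=25, 6²=36, 7²≡12, 8²≡27, 9²≡7, 10²≡26, 11²≡10, 12²≡33, 13²≡21, 14²≡11, 15²≡3, 16²≡34, 17²≡30, 18²≡28 (mod 37).
The residues are {1, 3, 4, 7, 9, 10, 11, 12, 16, 21, 25, 26, 27, 28, 30, 33, 34, 36}; the non-residues are the remaining 18 nonzero classes.

2 5 6 8 13 14 15 17 18 19 20 22 23 24 29 31 32 35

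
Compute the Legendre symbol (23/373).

-1

Euler's criterion: (23/373) ≡ 23^186 (mod 373).
23^2 ≡ 156 (mod 373)
23^4 ≡ 91 (mod 373)
23^8 ≡ 75 (mod 373)
23^16 ≡ 30 (mod 373)
23^32 ≡ 154 (mod 373)
23^64 ≡ 217 (mod 373)
23^128 ≡ 91 (mod 373)
23^186 = 23^(128+32+16+8+2) ≡ 372 (mod 373).
Result is 372 ≡ −1, so (23/373) = −1.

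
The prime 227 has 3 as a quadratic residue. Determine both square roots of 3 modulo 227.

Since 227 ≡ 3 (mod 4), a square root of 3 is 3^((227+1)/4) = 3^57 mod 227.
Repeated squaring: 3^2≡9, 3^4≡81, 3^8≡205, 3^16≡30, 3^32≡219 (mod 227).
3^57 = 3^(32+16+8+1) ≡ 177 (mod 227).
Check: 177² = 31329 ≡ 3 (mod 227). The two roots are 50 and 177.

50, 177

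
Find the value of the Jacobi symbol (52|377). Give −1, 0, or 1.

0

Pull out 2^2: since 377 ≡ 1 (mod 8), (2/377) = +1, so (2/377)^2 = +1.
Reciprocity: 13 ≡ 1 and 377 ≡ 1 (mod 4), so (13/377) = +(377/13).
Reduce top mod 13: now compute (0/13).
Top reduces to 0: gcd > 1, so the symbol is 0.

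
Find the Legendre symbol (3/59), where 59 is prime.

Reciprocity: 3 ≡ 3 and 59 ≡ 3 (mod 4), so (3/59) = −(59/3).
Reduce top mod 3: now compute (2/3).
Pull out 2: since 3 ≡ 3 (mod 8), (2/3) = -1.
Reached (1/3) = 1. Collecting the sign flips along the way, the symbol is +1.

1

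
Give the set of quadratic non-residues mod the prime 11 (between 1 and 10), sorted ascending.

2, 6, 7, 8, 10

Square k = 1,…,5 (k and 11−k give the same square):
1²=1, 2²=4, 3²=9, 4²≡5, 5²≡3 (mod 11).
The residues are {1, 3, 4, 5, 9}; the non-residues are the remaining 5 nonzero classes.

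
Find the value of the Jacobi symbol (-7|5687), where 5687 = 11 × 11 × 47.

First reduce: -7 ≡ 5680 (mod 5687).
Pull out 2^4: since 5687 ≡ 7 (mod 8), (2/5687) = +1, so (2/5687)^4 = +1.
Reciprocity: 355 ≡ 3 and 5687 ≡ 3 (mod 4), so (355/5687) = −(5687/355).
Reduce top mod 355: now compute (7/355).
Reciprocity: 7 ≡ 3 and 355 ≡ 3 (mod 4), so (7/355) = −(355/7).
Reduce top mod 7: now compute (5/7).
Reciprocity: 5 ≡ 1 and 7 ≡ 3 (mod 4), so (5/7) = +(7/5).
Reduce top mod 5: now compute (2/5).
Pull out 2: since 5 ≡ 5 (mod 8), (2/5) = -1.
Reached (1/5) = 1. Collecting the sign flips along the way, the symbol is -1.

-1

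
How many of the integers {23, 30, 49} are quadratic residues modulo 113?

2

(23/113) = -1 → non-residue.
(30/113) = +1 → QR.
(49/113) = +1 → QR.
Total quadratic residues among the 3: 2.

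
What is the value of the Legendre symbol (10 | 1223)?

-1

Pull out 2: since 1223 ≡ 7 (mod 8), (2/1223) = +1.
Reciprocity: 5 ≡ 1 and 1223 ≡ 3 (mod 4), so (5/1223) = +(1223/5).
Reduce top mod 5: now compute (3/5).
Reciprocity: 3 ≡ 3 and 5 ≡ 1 (mod 4), so (3/5) = +(5/3).
Reduce top mod 3: now compute (2/3).
Pull out 2: since 3 ≡ 3 (mod 8), (2/3) = -1.
Reached (1/3) = 1. Collecting the sign flips along the way, the symbol is -1.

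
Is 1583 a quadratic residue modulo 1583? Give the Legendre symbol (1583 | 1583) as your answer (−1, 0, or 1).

0

First reduce: 1583 ≡ 0 (mod 1583).
Top reduces to 0: gcd > 1, so the symbol is 0.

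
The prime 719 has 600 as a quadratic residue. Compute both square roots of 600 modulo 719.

339, 380

Since 719 ≡ 3 (mod 4), a square root of 600 is 600^((719+1)/4) = 600^180 mod 719.
Repeated squaring: 600^2≡500, 600^4≡507, 600^8≡366, 600^16≡222, 600^32≡392, 600^64≡517, 600^128≡540 (mod 719).
600^180 = 600^(128+32+16+4) ≡ 339 (mod 719).
Check: 339² = 114921 ≡ 600 (mod 719). The two roots are 339 and 380.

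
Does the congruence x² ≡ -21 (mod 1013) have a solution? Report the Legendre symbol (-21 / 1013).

First reduce: -21 ≡ 992 (mod 1013).
Pull out 2^5: since 1013 ≡ 5 (mod 8), (2/1013) = -1, so (2/1013)^5 = -1.
Reciprocity: 31 ≡ 3 and 1013 ≡ 1 (mod 4), so (31/1013) = +(1013/31).
Reduce top mod 31: now compute (21/31).
Reciprocity: 21 ≡ 1 and 31 ≡ 3 (mod 4), so (21/31) = +(31/21).
Reduce top mod 21: now compute (10/21).
Pull out 2: since 21 ≡ 5 (mod 8), (2/21) = -1.
Reciprocity: 5 ≡ 1 and 21 ≡ 1 (mod 4), so (5/21) = +(21/5).
Reduce top mod 5: now compute (1/5).
Reached (1/5) = 1. Collecting the sign flips along the way, the symbol is +1.

1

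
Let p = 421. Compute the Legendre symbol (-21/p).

Euler's criterion: (-21/421) ≡ 400^210 (mod 421).
400^2 ≡ 20 (mod 421)
400^4 ≡ 400 (mod 421)
400^8 ≡ 20 (mod 421)
400^16 ≡ 400 (mod 421)
400^32 ≡ 20 (mod 421)
400^64 ≡ 400 (mod 421)
400^128 ≡ 20 (mod 421)
400^210 = 400^(128+64+16+2) ≡ 1 (mod 421).
Result is 1, so (-21/421) = 1.

1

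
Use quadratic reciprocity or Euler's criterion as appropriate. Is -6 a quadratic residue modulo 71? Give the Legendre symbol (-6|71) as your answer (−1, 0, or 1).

-1

First reduce: -6 ≡ 65 (mod 71).
Reciprocity: 65 ≡ 1 and 71 ≡ 3 (mod 4), so (65/71) = +(71/65).
Reduce top mod 65: now compute (6/65).
Pull out 2: since 65 ≡ 1 (mod 8), (2/65) = +1.
Reciprocity: 3 ≡ 3 and 65 ≡ 1 (mod 4), so (3/65) = +(65/3).
Reduce top mod 3: now compute (2/3).
Pull out 2: since 3 ≡ 3 (mod 8), (2/3) = -1.
Reached (1/3) = 1. Collecting the sign flips along the way, the symbol is -1.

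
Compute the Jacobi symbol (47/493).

Reciprocity: 47 ≡ 3 and 493 ≡ 1 (mod 4), so (47/493) = +(493/47).
Reduce top mod 47: now compute (23/47).
Reciprocity: 23 ≡ 3 and 47 ≡ 3 (mod 4), so (23/47) = −(47/23).
Reduce top mod 23: now compute (1/23).
Reached (1/23) = 1. Collecting the sign flips along the way, the symbol is -1.

-1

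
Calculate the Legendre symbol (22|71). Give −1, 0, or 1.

-1

Euler's criterion: (22/71) ≡ 22^35 (mod 71).
22^2 ≡ 58 (mod 71)
22^4 ≡ 27 (mod 71)
22^8 ≡ 19 (mod 71)
22^16 ≡ 6 (mod 71)
22^32 ≡ 36 (mod 71)
22^35 = 22^(32+2+1) ≡ 70 (mod 71).
Result is 70 ≡ −1, so (22/71) = −1.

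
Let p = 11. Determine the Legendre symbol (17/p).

Euler's criterion: (17/11) ≡ 6^5 (mod 11).
6^2 ≡ 3 (mod 11)
6^4 ≡ 9 (mod 11)
6^5 = 6^(4+1) ≡ 10 (mod 11).
Result is 10 ≡ −1, so (17/11) = −1.

-1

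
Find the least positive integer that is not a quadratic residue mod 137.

3

(2/137) = +1, so 2 is a residue.
(3/137) = −1, so 3 is the smallest positive non-residue mod 137.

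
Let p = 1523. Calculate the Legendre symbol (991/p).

1

Reciprocity: 991 ≡ 3 and 1523 ≡ 3 (mod 4), so (991/1523) = −(1523/991).
Reduce top mod 991: now compute (532/991).
Pull out 2^2: since 991 ≡ 7 (mod 8), (2/991) = +1, so (2/991)^2 = +1.
Reciprocity: 133 ≡ 1 and 991 ≡ 3 (mod 4), so (133/991) = +(991/133).
Reduce top mod 133: now compute (60/133).
Pull out 2^2: since 133 ≡ 5 (mod 8), (2/133) = -1, so (2/133)^2 = +1.
Reciprocity: 15 ≡ 3 and 133 ≡ 1 (mod 4), so (15/133) = +(133/15).
Reduce top mod 15: now compute (13/15).
Reciprocity: 13 ≡ 1 and 15 ≡ 3 (mod 4), so (13/15) = +(15/13).
Reduce top mod 13: now compute (2/13).
Pull out 2: since 13 ≡ 5 (mod 8), (2/13) = -1.
Reached (1/13) = 1. Collecting the sign flips along the way, the symbol is +1.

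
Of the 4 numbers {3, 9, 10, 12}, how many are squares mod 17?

1

(3/17) = -1 → non-residue.
(9/17) = +1 → QR.
(10/17) = -1 → non-residue.
(12/17) = -1 → non-residue.
Total quadratic residues among the 4: 1.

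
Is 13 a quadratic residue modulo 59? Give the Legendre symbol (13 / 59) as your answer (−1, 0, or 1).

-1

Reciprocity: 13 ≡ 1 and 59 ≡ 3 (mod 4), so (13/59) = +(59/13).
Reduce top mod 13: now compute (7/13).
Reciprocity: 7 ≡ 3 and 13 ≡ 1 (mod 4), so (7/13) = +(13/7).
Reduce top mod 7: now compute (6/7).
Pull out 2: since 7 ≡ 7 (mod 8), (2/7) = +1.
Reciprocity: 3 ≡ 3 and 7 ≡ 3 (mod 4), so (3/7) = −(7/3).
Reduce top mod 3: now compute (1/3).
Reached (1/3) = 1. Collecting the sign flips along the way, the symbol is -1.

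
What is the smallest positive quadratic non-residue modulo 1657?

(2/1657) = +1, so 2 is a residue.
(3/1657) = +1, so 3 is a residue.
(4/1657) = +1, so 4 is a residue.
(5/1657) = −1, so 5 is the smallest positive non-residue mod 1657.

5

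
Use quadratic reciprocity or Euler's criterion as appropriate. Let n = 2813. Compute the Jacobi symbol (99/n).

Reciprocity: 99 ≡ 3 and 2813 ≡ 1 (mod 4), so (99/2813) = +(2813/99).
Reduce top mod 99: now compute (41/99).
Reciprocity: 41 ≡ 1 and 99 ≡ 3 (mod 4), so (41/99) = +(99/41).
Reduce top mod 41: now compute (17/41).
Reciprocity: 17 ≡ 1 and 41 ≡ 1 (mod 4), so (17/41) = +(41/17).
Reduce top mod 17: now compute (7/17).
Reciprocity: 7 ≡ 3 and 17 ≡ 1 (mod 4), so (7/17) = +(17/7).
Reduce top mod 7: now compute (3/7).
Reciprocity: 3 ≡ 3 and 7 ≡ 3 (mod 4), so (3/7) = −(7/3).
Reduce top mod 3: now compute (1/3).
Reached (1/3) = 1. Collecting the sign flips along the way, the symbol is -1.

-1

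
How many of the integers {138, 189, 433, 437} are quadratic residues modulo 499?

3

(138/499) = -1 → non-residue.
(189/499) = +1 → QR.
(433/499) = +1 → QR.
(437/499) = +1 → QR.
Total quadratic residues among the 4: 3.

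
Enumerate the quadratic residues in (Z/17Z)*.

Square k = 1,…,8 (k and 17−k give the same square):
1²=1, 2²=4, 3²=9, 4²=16, 5²≡8, 6²≡2, 7²≡15, 8²≡13 (mod 17).
So the quadratic residues mod 17 are {1, 2, 4, 8, 9, 13, 15, 16}.

1, 2, 4, 8, 9, 13, 15, 16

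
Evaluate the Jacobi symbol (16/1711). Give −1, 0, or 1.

1

Pull out 2^4: since 1711 ≡ 7 (mod 8), (2/1711) = +1, so (2/1711)^4 = +1.
Reached (1/1711) = 1. Collecting the sign flips along the way, the symbol is +1.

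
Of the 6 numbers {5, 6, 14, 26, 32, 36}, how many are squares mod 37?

(5/37) = -1 → non-residue.
(6/37) = -1 → non-residue.
(14/37) = -1 → non-residue.
(26/37) = +1 → QR.
(32/37) = -1 → non-residue.
(36/37) = +1 → QR.
Total quadratic residues among the 6: 2.

2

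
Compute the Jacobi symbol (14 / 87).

Pull out 2: since 87 ≡ 7 (mod 8), (2/87) = +1.
Reciprocity: 7 ≡ 3 and 87 ≡ 3 (mod 4), so (7/87) = −(87/7).
Reduce top mod 7: now compute (3/7).
Reciprocity: 3 ≡ 3 and 7 ≡ 3 (mod 4), so (3/7) = −(7/3).
Reduce top mod 3: now compute (1/3).
Reached (1/3) = 1. Collecting the sign flips along the way, the symbol is +1.

1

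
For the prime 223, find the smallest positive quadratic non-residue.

3

(2/223) = +1, so 2 is a residue.
(3/223) = −1, so 3 is the smallest positive non-residue mod 223.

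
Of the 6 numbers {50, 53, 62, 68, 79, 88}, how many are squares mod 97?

5

(50/97) = +1 → QR.
(53/97) = +1 → QR.
(62/97) = +1 → QR.
(68/97) = -1 → non-residue.
(79/97) = +1 → QR.
(88/97) = +1 → QR.
Total quadratic residues among the 6: 5.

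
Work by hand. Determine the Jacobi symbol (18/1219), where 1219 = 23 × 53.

-1

Pull out 2: since 1219 ≡ 3 (mod 8), (2/1219) = -1.
Reciprocity: 9 ≡ 1 and 1219 ≡ 3 (mod 4), so (9/1219) = +(1219/9).
Reduce top mod 9: now compute (4/9).
Pull out 2^2: since 9 ≡ 1 (mod 8), (2/9) = +1, so (2/9)^2 = +1.
Reached (1/9) = 1. Collecting the sign flips along the way, the symbol is -1.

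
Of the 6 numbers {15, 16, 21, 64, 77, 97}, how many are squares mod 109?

5

(15/109) = +1 → QR.
(16/109) = +1 → QR.
(21/109) = +1 → QR.
(64/109) = +1 → QR.
(77/109) = -1 → non-residue.
(97/109) = +1 → QR.
Total quadratic residues among the 6: 5.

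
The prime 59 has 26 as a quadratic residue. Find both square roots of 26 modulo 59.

12, 47

Since 59 ≡ 3 (mod 4), a square root of 26 is 26^((59+1)/4) = 26^15 mod 59.
Repeated squaring: 26^2≡27, 26^4≡21, 26^8≡28 (mod 59).
26^15 = 26^(8+4+2+1) ≡ 12 (mod 59).
Check: 12² = 144 ≡ 26 (mod 59). The two roots are 12 and 47.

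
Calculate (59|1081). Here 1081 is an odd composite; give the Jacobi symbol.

Reciprocity: 59 ≡ 3 and 1081 ≡ 1 (mod 4), so (59/1081) = +(1081/59).
Reduce top mod 59: now compute (19/59).
Reciprocity: 19 ≡ 3 and 59 ≡ 3 (mod 4), so (19/59) = −(59/19).
Reduce top mod 19: now compute (2/19).
Pull out 2: since 19 ≡ 3 (mod 8), (2/19) = -1.
Reached (1/19) = 1. Collecting the sign flips along the way, the symbol is +1.

1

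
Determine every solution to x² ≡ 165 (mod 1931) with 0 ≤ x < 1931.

Since 1931 ≡ 3 (mod 4), a square root of 165 is 165^((1931+1)/4) = 165^483 mod 1931.
Repeated squaring: 165^2≡191, 165^4≡1723, 165^8≡782, 165^16≡1328, 165^32≡581, 165^64≡1567, 165^128≡1188, 165^256≡1714 (mod 1931).
165^483 = 165^(256+128+64+32+2+1) ≡ 1382 (mod 1931).
Check: 1382² = 1909924 ≡ 165 (mod 1931). The two roots are 549 and 1382.

549, 1382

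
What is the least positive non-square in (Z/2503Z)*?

3

(2/2503) = +1, so 2 is a residue.
(3/2503) = −1, so 3 is the smallest positive non-residue mod 2503.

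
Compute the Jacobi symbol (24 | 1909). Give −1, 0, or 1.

-1

Pull out 2^3: since 1909 ≡ 5 (mod 8), (2/1909) = -1, so (2/1909)^3 = -1.
Reciprocity: 3 ≡ 3 and 1909 ≡ 1 (mod 4), so (3/1909) = +(1909/3).
Reduce top mod 3: now compute (1/3).
Reached (1/3) = 1. Collecting the sign flips along the way, the symbol is -1.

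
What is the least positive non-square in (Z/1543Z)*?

(2/1543) = +1, so 2 is a residue.
(3/1543) = −1, so 3 is the smallest positive non-residue mod 1543.

3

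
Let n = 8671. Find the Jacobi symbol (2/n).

1

Pull out 2: since 8671 ≡ 7 (mod 8), (2/8671) = +1.
Reached (1/8671) = 1. Collecting the sign flips along the way, the symbol is +1.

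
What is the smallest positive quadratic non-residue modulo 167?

5

(2/167) = +1, so 2 is a residue.
(3/167) = +1, so 3 is a residue.
(4/167) = +1, so 4 is a residue.
(5/167) = −1, so 5 is the smallest positive non-residue mod 167.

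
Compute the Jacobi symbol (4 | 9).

1

Pull out 2^2: since 9 ≡ 1 (mod 8), (2/9) = +1, so (2/9)^2 = +1.
Reached (1/9) = 1. Collecting the sign flips along the way, the symbol is +1.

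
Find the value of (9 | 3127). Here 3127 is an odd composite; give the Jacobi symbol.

1

Reciprocity: 9 ≡ 1 and 3127 ≡ 3 (mod 4), so (9/3127) = +(3127/9).
Reduce top mod 9: now compute (4/9).
Pull out 2^2: since 9 ≡ 1 (mod 8), (2/9) = +1, so (2/9)^2 = +1.
Reached (1/9) = 1. Collecting the sign flips along the way, the symbol is +1.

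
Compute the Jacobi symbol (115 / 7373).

Reciprocity: 115 ≡ 3 and 7373 ≡ 1 (mod 4), so (115/7373) = +(7373/115).
Reduce top mod 115: now compute (13/115).
Reciprocity: 13 ≡ 1 and 115 ≡ 3 (mod 4), so (13/115) = +(115/13).
Reduce top mod 13: now compute (11/13).
Reciprocity: 11 ≡ 3 and 13 ≡ 1 (mod 4), so (11/13) = +(13/11).
Reduce top mod 11: now compute (2/11).
Pull out 2: since 11 ≡ 3 (mod 8), (2/11) = -1.
Reached (1/11) = 1. Collecting the sign flips along the way, the symbol is -1.

-1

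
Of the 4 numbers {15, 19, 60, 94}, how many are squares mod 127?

(15/127) = +1 → QR.
(19/127) = +1 → QR.
(60/127) = +1 → QR.
(94/127) = +1 → QR.
Total quadratic residues among the 4: 4.

4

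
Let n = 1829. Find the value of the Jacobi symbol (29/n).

-1

Reciprocity: 29 ≡ 1 and 1829 ≡ 1 (mod 4), so (29/1829) = +(1829/29).
Reduce top mod 29: now compute (2/29).
Pull out 2: since 29 ≡ 5 (mod 8), (2/29) = -1.
Reached (1/29) = 1. Collecting the sign flips along the way, the symbol is -1.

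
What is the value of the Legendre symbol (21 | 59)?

Euler's criterion: (21/59) ≡ 21^29 (mod 59).
21^2 ≡ 28 (mod 59)
21^4 ≡ 17 (mod 59)
21^8 ≡ 53 (mod 59)
21^16 ≡ 36 (mod 59)
21^29 = 21^(16+8+4+1) ≡ 1 (mod 59).
Result is 1, so (21/59) = 1.

1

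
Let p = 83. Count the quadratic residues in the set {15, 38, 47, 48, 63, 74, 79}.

3

(15/83) = -1 → non-residue.
(38/83) = +1 → QR.
(47/83) = -1 → non-residue.
(48/83) = +1 → QR.
(63/83) = +1 → QR.
(74/83) = -1 → non-residue.
(79/83) = -1 → non-residue.
Total quadratic residues among the 7: 3.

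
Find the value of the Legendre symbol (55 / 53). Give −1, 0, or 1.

First reduce: 55 ≡ 2 (mod 53).
Pull out 2: since 53 ≡ 5 (mod 8), (2/53) = -1.
Reached (1/53) = 1. Collecting the sign flips along the way, the symbol is -1.

-1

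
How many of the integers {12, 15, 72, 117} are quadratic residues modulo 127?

3

(12/127) = -1 → non-residue.
(15/127) = +1 → QR.
(72/127) = +1 → QR.
(117/127) = +1 → QR.
Total quadratic residues among the 4: 3.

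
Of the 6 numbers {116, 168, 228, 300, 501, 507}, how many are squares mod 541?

(116/541) = -1 → non-residue.
(168/541) = -1 → non-residue.
(228/541) = +1 → QR.
(300/541) = +1 → QR.
(501/541) = -1 → non-residue.
(507/541) = +1 → QR.
Total quadratic residues among the 6: 3.

3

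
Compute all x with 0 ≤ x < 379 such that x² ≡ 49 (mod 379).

7, 372

Since 379 ≡ 3 (mod 4), a square root of 49 is 49^((379+1)/4) = 49^95 mod 379.
Repeated squaring: 49^2≡127, 49^4≡211, 49^8≡178, 49^16≡227, 49^32≡364, 49^64≡225 (mod 379).
49^95 = 49^(64+16+8+4+2+1) ≡ 372 (mod 379).
Check: 372² = 138384 ≡ 49 (mod 379). The two roots are 7 and 372.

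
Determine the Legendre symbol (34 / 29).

First reduce: 34 ≡ 5 (mod 29).
Reciprocity: 5 ≡ 1 and 29 ≡ 1 (mod 4), so (5/29) = +(29/5).
Reduce top mod 5: now compute (4/5).
Pull out 2^2: since 5 ≡ 5 (mod 8), (2/5) = -1, so (2/5)^2 = +1.
Reached (1/5) = 1. Collecting the sign flips along the way, the symbol is +1.

1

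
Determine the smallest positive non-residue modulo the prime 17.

3

(2/17) = +1, so 2 is a residue.
(3/17) = −1, so 3 is the smallest positive non-residue mod 17.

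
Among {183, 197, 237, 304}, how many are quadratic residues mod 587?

2

(183/587) = -1 → non-residue.
(197/587) = +1 → QR.
(237/587) = +1 → QR.
(304/587) = -1 → non-residue.
Total quadratic residues among the 4: 2.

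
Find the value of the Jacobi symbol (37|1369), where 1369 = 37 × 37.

0

Reciprocity: 37 ≡ 1 and 1369 ≡ 1 (mod 4), so (37/1369) = +(1369/37).
Reduce top mod 37: now compute (0/37).
Top reduces to 0: gcd > 1, so the symbol is 0.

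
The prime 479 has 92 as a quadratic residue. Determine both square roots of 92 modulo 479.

209, 270

Since 479 ≡ 3 (mod 4), a square root of 92 is 92^((479+1)/4) = 92^120 mod 479.
Repeated squaring: 92^2≡321, 92^4≡56, 92^8≡262, 92^16≡147, 92^32≡54, 92^64≡42 (mod 479).
92^120 = 92^(64+32+16+8) ≡ 270 (mod 479).
Check: 270² = 72900 ≡ 92 (mod 479). The two roots are 209 and 270.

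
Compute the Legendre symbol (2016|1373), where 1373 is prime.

First reduce: 2016 ≡ 643 (mod 1373).
Reciprocity: 643 ≡ 3 and 1373 ≡ 1 (mod 4), so (643/1373) = +(1373/643).
Reduce top mod 643: now compute (87/643).
Reciprocity: 87 ≡ 3 and 643 ≡ 3 (mod 4), so (87/643) = −(643/87).
Reduce top mod 87: now compute (34/87).
Pull out 2: since 87 ≡ 7 (mod 8), (2/87) = +1.
Reciprocity: 17 ≡ 1 and 87 ≡ 3 (mod 4), so (17/87) = +(87/17).
Reduce top mod 17: now compute (2/17).
Pull out 2: since 17 ≡ 1 (mod 8), (2/17) = +1.
Reached (1/17) = 1. Collecting the sign flips along the way, the symbol is -1.

-1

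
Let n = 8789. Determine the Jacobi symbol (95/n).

Reciprocity: 95 ≡ 3 and 8789 ≡ 1 (mod 4), so (95/8789) = +(8789/95).
Reduce top mod 95: now compute (49/95).
Reciprocity: 49 ≡ 1 and 95 ≡ 3 (mod 4), so (49/95) = +(95/49).
Reduce top mod 49: now compute (46/49).
Pull out 2: since 49 ≡ 1 (mod 8), (2/49) = +1.
Reciprocity: 23 ≡ 3 and 49 ≡ 1 (mod 4), so (23/49) = +(49/23).
Reduce top mod 23: now compute (3/23).
Reciprocity: 3 ≡ 3 and 23 ≡ 3 (mod 4), so (3/23) = −(23/3).
Reduce top mod 3: now compute (2/3).
Pull out 2: since 3 ≡ 3 (mod 8), (2/3) = -1.
Reached (1/3) = 1. Collecting the sign flips along the way, the symbol is +1.

1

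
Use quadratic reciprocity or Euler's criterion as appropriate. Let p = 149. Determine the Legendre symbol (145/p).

1

Euler's criterion: (145/149) ≡ 145^74 (mod 149).
145^2 ≡ 16 (mod 149)
145^4 ≡ 107 (mod 149)
145^8 ≡ 125 (mod 149)
145^16 ≡ 129 (mod 149)
145^32 ≡ 102 (mod 149)
145^64 ≡ 123 (mod 149)
145^74 = 145^(64+8+2) ≡ 1 (mod 149).
Result is 1, so (145/149) = 1.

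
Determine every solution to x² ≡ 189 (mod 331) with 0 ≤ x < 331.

Since 331 ≡ 3 (mod 4), a square root of 189 is 189^((331+1)/4) = 189^83 mod 331.
Repeated squaring: 189^2≡304, 189^4≡67, 189^8≡186, 189^16≡172, 189^32≡125, 189^64≡68 (mod 331).
189^83 = 189^(64+16+2+1) ≡ 239 (mod 331).
Check: 239² = 57121 ≡ 189 (mod 331). The two roots are 92 and 239.

92, 239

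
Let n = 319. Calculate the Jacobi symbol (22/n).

0

Pull out 2: since 319 ≡ 7 (mod 8), (2/319) = +1.
Reciprocity: 11 ≡ 3 and 319 ≡ 3 (mod 4), so (11/319) = −(319/11).
Reduce top mod 11: now compute (0/11).
Top reduces to 0: gcd > 1, so the symbol is 0.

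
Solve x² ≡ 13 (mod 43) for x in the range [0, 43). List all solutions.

Since 43 ≡ 3 (mod 4), a square root of 13 is 13^((43+1)/4) = 13^11 mod 43.
Repeated squaring: 13^2≡40, 13^4≡9, 13^8≡38 (mod 43).
13^11 = 13^(8+2+1) ≡ 23 (mod 43).
Check: 23² = 529 ≡ 13 (mod 43). The two roots are 20 and 23.

20, 23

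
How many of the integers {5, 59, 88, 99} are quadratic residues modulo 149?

(5/149) = +1 → QR.
(59/149) = -1 → non-residue.
(88/149) = +1 → QR.
(99/149) = -1 → non-residue.
Total quadratic residues among the 4: 2.

2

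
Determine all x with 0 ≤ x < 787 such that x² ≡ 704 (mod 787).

Since 787 ≡ 3 (mod 4), a square root of 704 is 704^((787+1)/4) = 704^197 mod 787.
Repeated squaring: 704^2≡593, 704^4≡647, 704^8≡712, 704^16≡116, 704^32≡77, 704^64≡420, 704^128≡112 (mod 787).
704^197 = 704^(128+64+4+1) ≡ 246 (mod 787).
Check: 246² = 60516 ≡ 704 (mod 787). The two roots are 246 and 541.

246, 541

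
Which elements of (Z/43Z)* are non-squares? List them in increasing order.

2, 3, 5, 7, 8, 12, 18, 19, 20, 22, 26, 27, 28, 29, 30, 32, 33, 34, 37, 39, 42

Square k = 1,…,21 (k and 43−k give the same square):
1²=1, 2²=4, 3²=9, 4²=16, 5²=25, 6²=36, 7²≡6, 8²≡21, 9²≡38, 10²≡14, 11²≡35, 12²≡15, 13²≡40, 14²≡24, 15²≡10, 16²≡41, 17²≡31, 18²≡23, 19²≡17, 20²≡13, 21²≡11 (mod 43).
The residues are {1, 4, 6, 9, 10, 11, 13, 14, 15, 16, 17, 21, 23, 24, 25, 31, 35, 36, 38, 40, 41}; the non-residues are the remaining 21 nonzero classes.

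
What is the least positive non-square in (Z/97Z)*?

5

(2/97) = +1, so 2 is a residue.
(3/97) = +1, so 3 is a residue.
(4/97) = +1, so 4 is a residue.
(5/97) = −1, so 5 is the smallest positive non-residue mod 97.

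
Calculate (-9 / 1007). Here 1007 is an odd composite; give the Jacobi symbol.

-1

First reduce: -9 ≡ 998 (mod 1007).
Pull out 2: since 1007 ≡ 7 (mod 8), (2/1007) = +1.
Reciprocity: 499 ≡ 3 and 1007 ≡ 3 (mod 4), so (499/1007) = −(1007/499).
Reduce top mod 499: now compute (9/499).
Reciprocity: 9 ≡ 1 and 499 ≡ 3 (mod 4), so (9/499) = +(499/9).
Reduce top mod 9: now compute (4/9).
Pull out 2^2: since 9 ≡ 1 (mod 8), (2/9) = +1, so (2/9)^2 = +1.
Reached (1/9) = 1. Collecting the sign flips along the way, the symbol is -1.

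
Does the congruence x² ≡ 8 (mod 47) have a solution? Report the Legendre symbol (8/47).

Euler's criterion: (8/47) ≡ 8^23 (mod 47).
8^2 ≡ 17 (mod 47)
8^4 ≡ 7 (mod 47)
8^8 ≡ 2 (mod 47)
8^16 ≡ 4 (mod 47)
8^23 = 8^(16+4+2+1) ≡ 1 (mod 47).
Result is 1, so (8/47) = 1.

1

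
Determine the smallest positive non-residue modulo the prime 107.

(2/107) = −1, so 2 is the smallest positive non-residue mod 107.

2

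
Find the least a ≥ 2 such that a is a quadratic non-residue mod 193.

5

(2/193) = +1, so 2 is a residue.
(3/193) = +1, so 3 is a residue.
(4/193) = +1, so 4 is a residue.
(5/193) = −1, so 5 is the smallest positive non-residue mod 193.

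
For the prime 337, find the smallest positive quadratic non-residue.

(2/337) = +1, so 2 is a residue.
(3/337) = +1, so 3 is a residue.
(4/337) = +1, so 4 is a residue.
(5/337) = −1, so 5 is the smallest positive non-residue mod 337.

5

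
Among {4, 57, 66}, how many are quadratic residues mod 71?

(4/71) = +1 → QR.
(57/71) = +1 → QR.
(66/71) = -1 → non-residue.
Total quadratic residues among the 3: 2.

2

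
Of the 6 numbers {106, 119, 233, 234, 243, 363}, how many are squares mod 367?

(106/367) = +1 → QR.
(119/367) = -1 → non-residue.
(233/367) = -1 → non-residue.
(234/367) = +1 → QR.
(243/367) = -1 → non-residue.
(363/367) = -1 → non-residue.
Total quadratic residues among the 6: 2.

2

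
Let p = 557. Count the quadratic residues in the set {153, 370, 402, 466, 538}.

3

(153/557) = +1 → QR.
(370/557) = -1 → non-residue.
(402/557) = +1 → QR.
(466/557) = -1 → non-residue.
(538/557) = +1 → QR.
Total quadratic residues among the 5: 3.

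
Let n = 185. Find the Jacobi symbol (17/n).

1

Reciprocity: 17 ≡ 1 and 185 ≡ 1 (mod 4), so (17/185) = +(185/17).
Reduce top mod 17: now compute (15/17).
Reciprocity: 15 ≡ 3 and 17 ≡ 1 (mod 4), so (15/17) = +(17/15).
Reduce top mod 15: now compute (2/15).
Pull out 2: since 15 ≡ 7 (mod 8), (2/15) = +1.
Reached (1/15) = 1. Collecting the sign flips along the way, the symbol is +1.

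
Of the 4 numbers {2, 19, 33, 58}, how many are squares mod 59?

1

(2/59) = -1 → non-residue.
(19/59) = +1 → QR.
(33/59) = -1 → non-residue.
(58/59) = -1 → non-residue.
Total quadratic residues among the 4: 1.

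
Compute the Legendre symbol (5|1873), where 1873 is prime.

Reciprocity: 5 ≡ 1 and 1873 ≡ 1 (mod 4), so (5/1873) = +(1873/5).
Reduce top mod 5: now compute (3/5).
Reciprocity: 3 ≡ 3 and 5 ≡ 1 (mod 4), so (3/5) = +(5/3).
Reduce top mod 3: now compute (2/3).
Pull out 2: since 3 ≡ 3 (mod 8), (2/3) = -1.
Reached (1/3) = 1. Collecting the sign flips along the way, the symbol is -1.

-1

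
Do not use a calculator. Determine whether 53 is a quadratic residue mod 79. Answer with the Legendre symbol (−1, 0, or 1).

-1

Euler's criterion: (53/79) ≡ 53^39 (mod 79).
53^2 ≡ 44 (mod 79)
53^4 ≡ 40 (mod 79)
53^8 ≡ 20 (mod 79)
53^16 ≡ 5 (mod 79)
53^32 ≡ 25 (mod 79)
53^39 = 53^(32+4+2+1) ≡ 78 (mod 79).
Result is 78 ≡ −1, so (53/79) = −1.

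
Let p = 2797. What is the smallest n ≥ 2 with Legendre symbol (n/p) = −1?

2

(2/2797) = −1, so 2 is the smallest positive non-residue mod 2797.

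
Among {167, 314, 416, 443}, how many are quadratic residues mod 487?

(167/487) = +1 → QR.
(314/487) = +1 → QR.
(416/487) = -1 → non-residue.
(443/487) = +1 → QR.
Total quadratic residues among the 4: 3.

3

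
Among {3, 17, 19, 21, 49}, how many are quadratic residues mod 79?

3

(3/79) = -1 → non-residue.
(17/79) = -1 → non-residue.
(19/79) = +1 → QR.
(21/79) = +1 → QR.
(49/79) = +1 → QR.
Total quadratic residues among the 5: 3.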